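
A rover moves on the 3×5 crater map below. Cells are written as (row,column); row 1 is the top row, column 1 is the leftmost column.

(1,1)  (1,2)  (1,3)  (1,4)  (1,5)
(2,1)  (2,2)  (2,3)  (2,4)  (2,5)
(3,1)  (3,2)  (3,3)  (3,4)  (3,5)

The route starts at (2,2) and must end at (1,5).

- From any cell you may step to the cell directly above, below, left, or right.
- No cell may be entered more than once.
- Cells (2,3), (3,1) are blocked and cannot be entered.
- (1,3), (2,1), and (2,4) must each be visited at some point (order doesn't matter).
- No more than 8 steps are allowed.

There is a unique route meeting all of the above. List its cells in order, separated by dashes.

The 8-move cap with required stops at (1,3), (2,1), (2,4) leaves no slack for detours.
Route from (2,2): left 1 to (2,1), up 1 to (1,1), right 3 to (1,4), down 1 to (2,4), right 1 to (2,5), up 1 to (1,5) — 8 moves in all.
Check: all required cells visited; 8 ≤ 8 moves.

(2,2) - (2,1) - (1,1) - (1,2) - (1,3) - (1,4) - (2,4) - (2,5) - (1,5)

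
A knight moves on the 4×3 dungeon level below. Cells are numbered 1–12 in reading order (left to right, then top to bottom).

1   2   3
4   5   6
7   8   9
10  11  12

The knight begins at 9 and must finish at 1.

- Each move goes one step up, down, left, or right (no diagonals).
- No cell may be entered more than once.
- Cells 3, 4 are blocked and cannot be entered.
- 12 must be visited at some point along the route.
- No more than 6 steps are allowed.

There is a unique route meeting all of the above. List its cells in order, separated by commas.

The budget equals the shortest possible length, so every move has to be on a shortest route through the required cells.
Route from 9: down to 12, left to 11, 3× up (reaching 2), left to 1 — 6 moves in all.
Check: all required cells visited; 6 ≤ 6 moves.

9, 12, 11, 8, 5, 2, 1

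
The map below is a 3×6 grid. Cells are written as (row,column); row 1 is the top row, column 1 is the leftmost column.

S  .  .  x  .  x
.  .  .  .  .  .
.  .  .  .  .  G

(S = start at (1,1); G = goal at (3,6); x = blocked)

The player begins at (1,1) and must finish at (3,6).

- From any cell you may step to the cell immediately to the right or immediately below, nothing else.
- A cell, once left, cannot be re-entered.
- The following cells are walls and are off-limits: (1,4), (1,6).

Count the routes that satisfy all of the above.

15

A right/down-only route from (1,1) to (3,6) makes exactly 2 down-moves and 5 right-moves in some order.
With no other constraints that would be C(7,2) = 21 routes.
Subtract routes through each blocked cell (inclusion–exclusion for overlaps): − through (1,4): 6 − through (1,6): 1 + through (1,4)&(1,6): 1 → 15.
That gives 15 routes.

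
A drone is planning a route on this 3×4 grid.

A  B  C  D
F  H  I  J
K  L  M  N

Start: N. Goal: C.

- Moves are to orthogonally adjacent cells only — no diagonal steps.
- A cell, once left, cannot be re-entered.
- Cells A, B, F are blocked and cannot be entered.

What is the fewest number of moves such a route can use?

3

The Manhattan distance from N to C is |3−1| + |4−3| = 3, so at least 3 moves are needed.
A route of 3 moves achieves this: N → J → D → C.
Since 3 matches the lower bound, it is optimal.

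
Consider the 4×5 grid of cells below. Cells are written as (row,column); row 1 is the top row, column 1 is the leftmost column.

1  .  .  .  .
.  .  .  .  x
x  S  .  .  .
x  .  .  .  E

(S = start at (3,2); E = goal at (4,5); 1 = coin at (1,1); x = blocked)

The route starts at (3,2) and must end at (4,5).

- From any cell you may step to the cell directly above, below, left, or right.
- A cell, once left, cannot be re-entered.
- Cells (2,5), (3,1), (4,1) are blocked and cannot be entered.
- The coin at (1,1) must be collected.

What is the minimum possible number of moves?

Any route passes through (1,1) somewhere between (3,2) and (4,5). Summing Manhattan distances along the two legs ((3,2) → (1,1) → (4,5)) gives a lower bound of 3 + 7 = 10 moves.
A route of 10 moves achieves this: (3,2) → (2,2) → (2,1) → (1,1) → (1,2) → (1,3) → (2,3) → (3,3) → (4,3) → (4,4) → (4,5).
Since 10 matches the lower bound, it is optimal.

10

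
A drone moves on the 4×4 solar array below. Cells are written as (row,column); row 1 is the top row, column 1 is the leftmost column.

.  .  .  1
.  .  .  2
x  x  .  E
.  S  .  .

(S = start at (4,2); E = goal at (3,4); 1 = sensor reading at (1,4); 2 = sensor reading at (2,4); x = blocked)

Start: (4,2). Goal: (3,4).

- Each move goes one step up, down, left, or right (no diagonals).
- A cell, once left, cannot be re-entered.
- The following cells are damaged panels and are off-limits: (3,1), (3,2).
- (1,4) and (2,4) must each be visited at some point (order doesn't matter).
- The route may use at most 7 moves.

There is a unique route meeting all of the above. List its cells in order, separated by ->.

(4,2) -> (4,3) -> (3,3) -> (2,3) -> (1,3) -> (1,4) -> (2,4) -> (3,4)

The budget equals the shortest possible length, so every move has to be on a shortest route through the required cells.
Route from (4,2): right 1 to (4,3), up 3 to (1,3), right 1 to (1,4), down 2 to (3,4) — 7 moves in all.
Check: all required cells visited; 7 ≤ 7 moves.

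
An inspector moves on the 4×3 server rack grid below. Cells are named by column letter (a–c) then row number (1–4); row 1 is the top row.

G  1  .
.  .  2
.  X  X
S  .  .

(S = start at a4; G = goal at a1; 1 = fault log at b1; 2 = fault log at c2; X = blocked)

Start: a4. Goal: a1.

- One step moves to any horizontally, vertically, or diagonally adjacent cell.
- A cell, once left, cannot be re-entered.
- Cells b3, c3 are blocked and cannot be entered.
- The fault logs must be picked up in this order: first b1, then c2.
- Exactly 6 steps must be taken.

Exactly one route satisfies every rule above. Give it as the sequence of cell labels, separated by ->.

The waypoints must appear in the order b1, c2, with no cell reused.
Route from a4: 2× up (reaching a2), up-right to b1, down-right to c2, left to b2, up-left to a1 — 6 moves in all.
Check: order respected (1 at step 3, 2 at step 4); 6 moves as required.

a4 -> a3 -> a2 -> b1 -> c2 -> b2 -> a1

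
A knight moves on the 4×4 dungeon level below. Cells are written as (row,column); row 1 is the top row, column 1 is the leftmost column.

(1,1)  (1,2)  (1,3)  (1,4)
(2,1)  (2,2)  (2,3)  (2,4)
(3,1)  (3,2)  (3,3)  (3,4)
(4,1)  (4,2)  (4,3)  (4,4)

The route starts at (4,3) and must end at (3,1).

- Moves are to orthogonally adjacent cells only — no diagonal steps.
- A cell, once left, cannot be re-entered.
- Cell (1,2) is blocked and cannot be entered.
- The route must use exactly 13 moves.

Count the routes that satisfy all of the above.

0

Need simple routes of exactly 13 moves from (4,3) to (3,1) (Manhattan distance 3, so 5 moves are spent on a detour and 5 undoing it).
No route satisfies every constraint, so the count is 0.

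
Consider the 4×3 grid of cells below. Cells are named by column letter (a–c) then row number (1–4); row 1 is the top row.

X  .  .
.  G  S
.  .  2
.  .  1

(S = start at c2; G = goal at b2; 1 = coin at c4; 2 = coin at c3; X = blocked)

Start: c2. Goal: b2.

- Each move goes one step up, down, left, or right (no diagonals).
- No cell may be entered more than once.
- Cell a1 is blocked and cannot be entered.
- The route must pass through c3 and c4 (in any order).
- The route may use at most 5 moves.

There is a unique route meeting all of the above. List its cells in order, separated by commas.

The 5-move cap with required stops at c3, c4 leaves no slack for detours.
Route from c2: down 2 to c4, left 1 to b4, up 2 to b2 — 5 moves in all.
Check: all required cells visited; 5 ≤ 5 moves.

c2, c3, c4, b4, b3, b2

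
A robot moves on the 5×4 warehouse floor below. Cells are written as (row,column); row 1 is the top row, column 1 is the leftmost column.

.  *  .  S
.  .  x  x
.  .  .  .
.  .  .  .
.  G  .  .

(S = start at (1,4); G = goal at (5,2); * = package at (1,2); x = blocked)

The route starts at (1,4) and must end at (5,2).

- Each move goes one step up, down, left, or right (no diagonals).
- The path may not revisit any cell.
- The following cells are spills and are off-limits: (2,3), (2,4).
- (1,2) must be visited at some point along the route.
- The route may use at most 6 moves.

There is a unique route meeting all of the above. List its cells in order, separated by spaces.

(1,4) (1,3) (1,2) (2,2) (3,2) (4,2) (5,2)

Any route must reach (1,2) and still end at (5,2) within 6 moves, so the order of the required stops is forced.
Route from (1,4): left 2 to (1,2), down 4 to (5,2) — 6 moves in all.
Check: all required cells visited; 6 ≤ 6 moves.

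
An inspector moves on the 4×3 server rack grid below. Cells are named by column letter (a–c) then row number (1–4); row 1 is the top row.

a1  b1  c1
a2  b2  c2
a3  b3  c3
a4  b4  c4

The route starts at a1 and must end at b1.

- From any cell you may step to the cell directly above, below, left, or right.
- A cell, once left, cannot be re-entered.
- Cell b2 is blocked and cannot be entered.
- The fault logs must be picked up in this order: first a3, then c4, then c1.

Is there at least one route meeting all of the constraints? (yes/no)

yes

One route that works: a1 → a2 → a3 → a4 → b4 → c4 → c3 → c2 → c1 → b1.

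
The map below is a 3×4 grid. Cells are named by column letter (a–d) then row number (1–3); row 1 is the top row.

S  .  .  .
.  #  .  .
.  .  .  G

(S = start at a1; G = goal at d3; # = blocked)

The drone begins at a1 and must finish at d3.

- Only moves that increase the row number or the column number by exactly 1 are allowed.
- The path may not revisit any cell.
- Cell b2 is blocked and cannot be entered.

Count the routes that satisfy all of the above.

4

A right/down-only route from a1 to d3 makes exactly 2 down-moves and 3 right-moves in some order.
With no other constraints that would be C(5,2) = 10 routes.
Subtract routes through each blocked cell (inclusion–exclusion for overlaps): − through b2: 6 → 4.
That gives 4 routes.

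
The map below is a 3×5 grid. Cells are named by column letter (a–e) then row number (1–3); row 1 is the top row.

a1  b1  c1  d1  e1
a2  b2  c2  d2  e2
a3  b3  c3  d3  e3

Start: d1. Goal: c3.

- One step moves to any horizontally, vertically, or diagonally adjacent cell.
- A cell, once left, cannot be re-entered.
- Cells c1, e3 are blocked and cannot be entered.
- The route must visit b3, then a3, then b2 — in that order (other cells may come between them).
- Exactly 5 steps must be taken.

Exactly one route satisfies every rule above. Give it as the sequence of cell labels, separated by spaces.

d1 c2 b3 a3 b2 c3

The waypoints must appear in the order b3, a3, b2, with no cell reused.
Route from d1: down-left 2 to b3, left 1 to a3, up-right 1 to b2, down-right 1 to c3 — 5 moves in all.
Check: order respected (b3 at step 2, a3 at step 3, b2 at step 4); 5 moves as required.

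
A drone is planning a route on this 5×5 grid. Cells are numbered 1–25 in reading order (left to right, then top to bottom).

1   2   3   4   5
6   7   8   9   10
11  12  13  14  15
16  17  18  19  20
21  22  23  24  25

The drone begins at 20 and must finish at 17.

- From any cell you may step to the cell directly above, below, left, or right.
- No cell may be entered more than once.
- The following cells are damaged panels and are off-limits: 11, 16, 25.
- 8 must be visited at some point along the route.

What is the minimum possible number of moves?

Any route passes through 8 somewhere between 20 and 17. Summing Manhattan distances along the two legs (20 → 8 → 17) gives a lower bound of 4 + 3 = 7 moves.
A route of 7 moves achieves this: 20 → 15 → 10 → 9 → 8 → 13 → 18 → 17.
Since 7 matches the lower bound, it is optimal.

7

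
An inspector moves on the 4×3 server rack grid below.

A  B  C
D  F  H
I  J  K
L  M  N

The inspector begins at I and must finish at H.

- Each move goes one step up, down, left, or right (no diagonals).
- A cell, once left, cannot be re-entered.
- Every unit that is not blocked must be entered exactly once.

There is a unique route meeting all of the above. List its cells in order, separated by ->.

Need to visit all 12 open cells exactly once, starting at I and ending at H.
Cell A has only two open neighbours (D and B), so the path must pass straight through it: one of those is the cell it's entered from and the other is where it exits.
Route from I: down to L, 2× right (reaching N), up to K, left to J, up to F, left to D, up to A, 2× right (reaching C), down to H — 11 moves in all.
Check: all 12 open cells covered.

I -> L -> M -> N -> K -> J -> F -> D -> A -> B -> C -> H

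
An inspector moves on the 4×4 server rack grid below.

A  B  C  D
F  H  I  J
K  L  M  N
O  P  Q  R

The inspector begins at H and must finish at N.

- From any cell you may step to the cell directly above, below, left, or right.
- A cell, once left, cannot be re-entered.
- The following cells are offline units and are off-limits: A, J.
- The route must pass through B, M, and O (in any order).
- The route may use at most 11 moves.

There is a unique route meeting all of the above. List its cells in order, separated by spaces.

Any route must reach B, M, and O and still end at N within 11 moves, so the order of the required stops is forced.
Route from H: up 1 to B, right 1 to C, down 2 to M, left 2 to K, down 1 to O, right 3 to R, up 1 to N — 11 moves in all.
Check: all required cells visited; 11 ≤ 11 moves.

H B C I M L K O P Q R N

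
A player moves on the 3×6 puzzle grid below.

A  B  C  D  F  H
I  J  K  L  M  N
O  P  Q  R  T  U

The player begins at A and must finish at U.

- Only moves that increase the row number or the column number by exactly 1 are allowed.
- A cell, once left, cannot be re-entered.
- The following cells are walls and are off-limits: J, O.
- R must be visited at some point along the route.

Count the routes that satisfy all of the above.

A right/down-only route from A to U makes exactly 2 down-moves and 5 right-moves in some order.
With no other constraints that would be C(7,2) = 21 routes.
Split at R and multiply the segment counts (each segment already excludes blocked cells): A→R: 3; R→U: 1; product = 3.
That gives 3 routes.

3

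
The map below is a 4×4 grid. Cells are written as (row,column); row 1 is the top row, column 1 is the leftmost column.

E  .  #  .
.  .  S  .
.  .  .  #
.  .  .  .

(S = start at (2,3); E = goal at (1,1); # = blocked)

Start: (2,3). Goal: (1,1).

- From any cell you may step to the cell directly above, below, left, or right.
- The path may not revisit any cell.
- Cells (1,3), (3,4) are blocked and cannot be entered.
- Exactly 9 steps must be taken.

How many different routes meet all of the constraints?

Need simple routes of exactly 9 moves from (2,3) to (1,1) (Manhattan distance 3, so 3 moves are spent on a detour and 3 undoing it).
Enumerating: (2,3) (3,3) (4,3) (4,2) (3,2) (3,1) (2,1) (2,2) (1,2) (1,1) | (2,3) (3,3) (4,3) (4,2) (4,1) (3,1) (2,1) (2,2) (1,2) (1,1) | (2,3) (3,3) (4,3) (4,2) (4,1) (3,1) (3,2) (2,2) (1,2) (1,1) | (2,3) (3,3) (4,3) (4,2) (4,1) (3,1) (3,2) (2,2) (2,1) (1,1) | (2,3) (3,3) (3,2) (4,2) (4,1) (3,1) (2,1) (2,2) (1,2) (1,1) | (2,3) (2,2) (3,2) (3,3) (4,3) (4,2) (4,1) (3,1) (2,1) (1,1).
That gives 6 routes.

6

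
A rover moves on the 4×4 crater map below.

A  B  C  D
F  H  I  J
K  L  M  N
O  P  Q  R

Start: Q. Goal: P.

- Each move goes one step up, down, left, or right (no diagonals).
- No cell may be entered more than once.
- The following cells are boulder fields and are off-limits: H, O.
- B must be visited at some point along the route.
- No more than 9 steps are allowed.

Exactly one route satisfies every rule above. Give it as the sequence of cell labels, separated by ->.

The budget equals the shortest possible length, so every move has to be on a shortest route through the required cells.
Route from Q: 3× up (reaching C), 2× left (reaching A), 2× down (reaching K), right to L, down to P — 9 moves in all.
Check: all required cells visited; 9 ≤ 9 moves.

Q -> M -> I -> C -> B -> A -> F -> K -> L -> P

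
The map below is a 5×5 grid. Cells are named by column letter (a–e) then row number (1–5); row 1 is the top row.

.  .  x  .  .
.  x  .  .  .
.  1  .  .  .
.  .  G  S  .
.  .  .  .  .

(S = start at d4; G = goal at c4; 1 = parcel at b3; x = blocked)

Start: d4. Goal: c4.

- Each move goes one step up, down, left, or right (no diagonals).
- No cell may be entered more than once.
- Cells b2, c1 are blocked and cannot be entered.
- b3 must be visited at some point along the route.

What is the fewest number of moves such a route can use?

5

Any route passes through b3 somewhere between d4 and c4. Summing Manhattan distances along the two legs (d4 → b3 → c4) gives a lower bound of 3 + 2 = 5 moves.
A route of 5 moves achieves this: d4 → d3 → c3 → b3 → b4 → c4.
Since 5 matches the lower bound, it is optimal.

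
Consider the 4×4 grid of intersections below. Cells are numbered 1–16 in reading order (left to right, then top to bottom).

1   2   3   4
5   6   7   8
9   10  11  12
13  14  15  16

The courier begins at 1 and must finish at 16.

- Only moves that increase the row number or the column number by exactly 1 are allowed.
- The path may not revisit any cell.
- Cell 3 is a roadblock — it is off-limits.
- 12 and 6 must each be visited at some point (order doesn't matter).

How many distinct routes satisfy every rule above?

A right/down-only route from 1 to 16 makes exactly 3 down-moves and 3 right-moves in some order.
With no other constraints that would be C(6,3) = 20 routes.
A monotone route can only reach the required cells in the order 6, 12, so split there and multiply the segment counts (each segment already excludes blocked cells): 1→6: 2; 6→12: 3; 12→16: 1; product = 6.
That gives 6 routes.

6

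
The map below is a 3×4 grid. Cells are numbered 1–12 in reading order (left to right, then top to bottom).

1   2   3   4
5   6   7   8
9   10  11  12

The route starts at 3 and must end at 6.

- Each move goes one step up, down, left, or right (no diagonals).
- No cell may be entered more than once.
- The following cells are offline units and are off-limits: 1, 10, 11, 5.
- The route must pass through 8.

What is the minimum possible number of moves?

Any route passes through 8 somewhere between 3 and 6. Summing Manhattan distances along the two legs (3 → 8 → 6) gives a lower bound of 2 + 2 = 4 moves.
A route of 4 moves achieves this: 3 → 4 → 8 → 7 → 6.
Since 4 matches the lower bound, it is optimal.

4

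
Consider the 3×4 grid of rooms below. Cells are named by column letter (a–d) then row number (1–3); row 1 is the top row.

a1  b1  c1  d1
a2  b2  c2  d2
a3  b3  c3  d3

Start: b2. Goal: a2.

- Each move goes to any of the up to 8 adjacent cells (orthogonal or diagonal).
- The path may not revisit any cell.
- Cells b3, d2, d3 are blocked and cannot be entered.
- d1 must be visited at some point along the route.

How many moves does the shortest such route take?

Any route passes through d1 somewhere between b2 and a2. Summing Chebyshev distances along the two legs (b2 → d1 → a2) gives a lower bound of 2 + 3 = 5 moves.
A route of 5 moves achieves this: b2 → c1 → d1 → c2 → b1 → a2.
Since 5 matches the lower bound, it is optimal.

5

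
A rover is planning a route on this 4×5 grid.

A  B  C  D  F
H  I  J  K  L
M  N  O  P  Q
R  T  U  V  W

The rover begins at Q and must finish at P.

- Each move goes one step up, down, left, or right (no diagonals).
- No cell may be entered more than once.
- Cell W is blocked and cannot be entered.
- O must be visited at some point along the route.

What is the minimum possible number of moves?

5

Any route passes through O somewhere between Q and P. Summing Manhattan distances along the two legs (Q → O → P) gives a lower bound of 2 + 1 = 3 moves.
The shortest route satisfying every rule uses 5 moves: Q → L → K → J → O → P.
The no-revisit rule (legs can't share cells) pushes the minimum above the 3-move bound; an exhaustive check rules out every length from 3 to 4, leaving 5 as the minimum.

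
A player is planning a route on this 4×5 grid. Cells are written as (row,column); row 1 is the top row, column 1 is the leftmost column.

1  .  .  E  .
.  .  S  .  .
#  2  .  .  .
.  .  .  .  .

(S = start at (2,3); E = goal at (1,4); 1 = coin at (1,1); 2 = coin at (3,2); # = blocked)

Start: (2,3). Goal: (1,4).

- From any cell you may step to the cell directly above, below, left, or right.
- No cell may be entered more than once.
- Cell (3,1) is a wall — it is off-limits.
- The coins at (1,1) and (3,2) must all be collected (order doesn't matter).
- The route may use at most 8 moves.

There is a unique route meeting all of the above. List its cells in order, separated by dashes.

The budget equals the shortest possible length, so every move has to be on a shortest route through the required cells.
Route from (2,3): down to (3,3), left to (3,2), up to (2,2), left to (2,1), up to (1,1), 3× right (reaching (1,4)) — 8 moves in all.
Check: all required cells visited; 8 ≤ 8 moves.

(2,3) - (3,3) - (3,2) - (2,2) - (2,1) - (1,1) - (1,2) - (1,3) - (1,4)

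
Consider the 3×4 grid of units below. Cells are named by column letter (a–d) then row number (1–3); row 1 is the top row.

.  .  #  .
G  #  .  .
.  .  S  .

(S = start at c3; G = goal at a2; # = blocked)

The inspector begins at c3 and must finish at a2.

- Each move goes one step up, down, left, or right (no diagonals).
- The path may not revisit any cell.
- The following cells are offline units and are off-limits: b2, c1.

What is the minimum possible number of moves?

The Manhattan distance from c3 to a2 is |3−2| + |3−1| = 3, so at least 3 moves are needed.
A route of 3 moves achieves this: c3 → b3 → a3 → a2.
Since 3 matches the lower bound, it is optimal.

3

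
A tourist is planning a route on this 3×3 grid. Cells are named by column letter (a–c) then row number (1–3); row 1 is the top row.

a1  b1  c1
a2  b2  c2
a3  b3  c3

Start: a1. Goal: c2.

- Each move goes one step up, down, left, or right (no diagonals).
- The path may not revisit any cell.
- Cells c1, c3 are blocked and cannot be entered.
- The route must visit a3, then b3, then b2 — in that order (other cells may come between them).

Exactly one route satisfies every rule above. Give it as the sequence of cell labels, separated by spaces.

The waypoints must appear in the order a3, b3, b2, with no cell reused.
Route from a1: down 2 to a3, right 1 to b3, up 1 to b2, right 1 to c2 — 5 moves in all.
Check: order respected (a3 at step 2, b3 at step 3, b2 at step 4).

a1 a2 a3 b3 b2 c2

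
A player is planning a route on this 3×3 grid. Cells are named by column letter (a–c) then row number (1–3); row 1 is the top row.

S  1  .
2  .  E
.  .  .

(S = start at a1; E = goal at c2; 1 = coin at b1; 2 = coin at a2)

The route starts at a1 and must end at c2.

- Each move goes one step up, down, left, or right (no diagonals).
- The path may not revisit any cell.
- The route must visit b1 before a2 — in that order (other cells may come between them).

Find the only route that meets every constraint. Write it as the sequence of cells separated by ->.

a1 -> b1 -> b2 -> a2 -> a3 -> b3 -> c3 -> c2

The waypoints must appear in the order b1, a2, with no cell reused.
Route from a1: right to b1, down to b2, left to a2, down to a3, 2× right (reaching c3), up to c2 — 7 moves in all.
Check: order respected (1 at step 1, 2 at step 3).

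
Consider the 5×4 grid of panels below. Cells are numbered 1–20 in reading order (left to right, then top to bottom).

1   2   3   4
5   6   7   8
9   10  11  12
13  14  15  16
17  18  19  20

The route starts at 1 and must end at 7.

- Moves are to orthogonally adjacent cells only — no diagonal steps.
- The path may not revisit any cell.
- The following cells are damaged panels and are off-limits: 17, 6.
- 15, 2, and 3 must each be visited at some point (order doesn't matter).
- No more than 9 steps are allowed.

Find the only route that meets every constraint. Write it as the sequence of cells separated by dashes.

1 - 2 - 3 - 4 - 8 - 12 - 16 - 15 - 11 - 7

Any route must reach 15, 2, and 3 and still end at 7 within 9 moves, so the order of the required stops is forced.
Route from 1: right 3 to 4, down 3 to 16, left 1 to 15, up 2 to 7 — 9 moves in all.
Check: all required cells visited; 9 ≤ 9 moves.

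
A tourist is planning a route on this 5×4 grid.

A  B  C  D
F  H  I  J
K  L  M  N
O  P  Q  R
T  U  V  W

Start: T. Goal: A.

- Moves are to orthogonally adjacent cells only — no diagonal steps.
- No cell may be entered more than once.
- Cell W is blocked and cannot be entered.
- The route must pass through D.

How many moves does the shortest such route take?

10

Any route passes through D somewhere between T and A. Summing Manhattan distances along the two legs (T → D → A) gives a lower bound of 7 + 3 = 10 moves.
A route of 10 moves achieves this: T → O → K → F → H → I → J → D → C → B → A.
Since 10 matches the lower bound, it is optimal.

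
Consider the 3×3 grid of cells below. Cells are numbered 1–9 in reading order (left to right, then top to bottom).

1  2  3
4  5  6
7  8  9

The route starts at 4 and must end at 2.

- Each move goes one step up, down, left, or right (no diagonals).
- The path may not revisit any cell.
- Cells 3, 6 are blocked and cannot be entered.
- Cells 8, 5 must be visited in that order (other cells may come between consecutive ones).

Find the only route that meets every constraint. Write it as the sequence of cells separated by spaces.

4 7 8 5 2

The waypoints must appear in the order 8, 5, with no cell reused.
Route from 4: down 1 to 7, right 1 to 8, up 2 to 2 — 4 moves in all.
Check: order respected (8 at step 2, 5 at step 3).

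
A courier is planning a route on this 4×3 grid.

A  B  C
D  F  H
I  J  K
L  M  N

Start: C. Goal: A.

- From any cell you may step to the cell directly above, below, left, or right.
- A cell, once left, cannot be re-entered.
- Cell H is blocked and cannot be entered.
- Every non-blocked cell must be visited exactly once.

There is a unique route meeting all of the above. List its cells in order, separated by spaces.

Need to visit all 11 open cells exactly once, starting at C and ending at A.
Route from C: left 1 to B, down 2 to J, right 1 to K, down 1 to N, left 2 to L, up 3 to A — 10 moves in all.
Check: all 11 open cells covered.

C B F J K N M L I D A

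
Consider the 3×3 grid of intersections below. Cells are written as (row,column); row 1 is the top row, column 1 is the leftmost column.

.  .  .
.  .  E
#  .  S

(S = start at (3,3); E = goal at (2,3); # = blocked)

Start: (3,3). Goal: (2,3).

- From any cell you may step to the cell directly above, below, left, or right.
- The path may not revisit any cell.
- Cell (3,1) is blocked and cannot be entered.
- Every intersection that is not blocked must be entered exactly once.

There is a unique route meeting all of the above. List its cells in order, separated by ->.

Need to visit all 8 open cells exactly once, starting at (3,3) and ending at (2,3).
Cell (1,3) has only two open neighbours ((2,3) and (1,2)), so the path must pass straight through it: one of those is the cell it's entered from and the other is where it exits.
Route from (3,3): left to (3,2), up to (2,2), left to (2,1), up to (1,1), 2× right (reaching (1,3)), down to (2,3) — 7 moves in all.
Check: all 8 open cells covered.

(3,3) -> (3,2) -> (2,2) -> (2,1) -> (1,1) -> (1,2) -> (1,3) -> (2,3)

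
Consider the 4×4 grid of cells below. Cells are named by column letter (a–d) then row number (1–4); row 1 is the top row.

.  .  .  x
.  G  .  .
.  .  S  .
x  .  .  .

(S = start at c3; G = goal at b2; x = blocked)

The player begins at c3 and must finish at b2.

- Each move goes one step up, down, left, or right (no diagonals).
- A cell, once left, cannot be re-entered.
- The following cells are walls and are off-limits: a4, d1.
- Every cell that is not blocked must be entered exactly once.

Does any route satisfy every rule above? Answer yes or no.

no

Colour the cells like a checkerboard: each orthogonal step flips colour, so a Hamiltonian route alternates colours. Here there are 8 cells of one colour and 6 of the other, with start on the same colour as the goal — the counts and endpoints can't be arranged into an alternating sequence of length 14, so no Hamiltonian route exists.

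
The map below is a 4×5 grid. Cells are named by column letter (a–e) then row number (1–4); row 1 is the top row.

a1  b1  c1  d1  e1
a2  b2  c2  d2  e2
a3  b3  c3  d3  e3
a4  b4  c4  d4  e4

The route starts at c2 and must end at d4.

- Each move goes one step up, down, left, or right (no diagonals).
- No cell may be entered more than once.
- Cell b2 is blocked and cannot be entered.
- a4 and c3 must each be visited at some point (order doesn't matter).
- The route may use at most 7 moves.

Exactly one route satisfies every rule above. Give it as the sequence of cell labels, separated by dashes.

c2 - c3 - b3 - a3 - a4 - b4 - c4 - d4

The 7-move cap with required stops at a4, c3 leaves no slack for detours.
Route from c2: down 1 to c3, left 2 to a3, down 1 to a4, right 3 to d4 — 7 moves in all.
Check: all required cells visited; 7 ≤ 7 moves.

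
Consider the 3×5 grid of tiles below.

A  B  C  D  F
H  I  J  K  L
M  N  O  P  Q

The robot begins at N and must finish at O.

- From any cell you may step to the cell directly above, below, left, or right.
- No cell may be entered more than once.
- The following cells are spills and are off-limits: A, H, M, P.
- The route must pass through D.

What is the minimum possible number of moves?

Any route passes through D somewhere between N and O. Summing Manhattan distances along the two legs (N → D → O) gives a lower bound of 4 + 3 = 7 moves.
A route of 7 moves achieves this: N → I → B → C → D → K → J → O.
Since 7 matches the lower bound, it is optimal.

7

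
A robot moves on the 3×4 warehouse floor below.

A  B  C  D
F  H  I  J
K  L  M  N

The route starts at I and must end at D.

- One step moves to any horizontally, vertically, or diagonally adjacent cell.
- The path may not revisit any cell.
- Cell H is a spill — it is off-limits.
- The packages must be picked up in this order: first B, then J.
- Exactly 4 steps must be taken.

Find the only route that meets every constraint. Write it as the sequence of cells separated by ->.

The waypoints must appear in the order B, J, with no cell reused.
Route from I: up-left to B, right to C, down-right to J, up to D — 4 moves in all.
Check: order respected (B at step 1, J at step 3); 4 moves as required.

I -> B -> C -> J -> D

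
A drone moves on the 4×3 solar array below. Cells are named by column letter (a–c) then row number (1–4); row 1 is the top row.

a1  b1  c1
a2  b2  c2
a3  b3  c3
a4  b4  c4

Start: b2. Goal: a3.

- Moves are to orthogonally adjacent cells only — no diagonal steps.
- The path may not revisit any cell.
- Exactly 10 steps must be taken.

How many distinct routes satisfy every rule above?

Need simple routes of exactly 10 moves from b2 to a3 (Manhattan distance 2, so 4 moves are spent on a detour and 4 undoing it).
Enumerating: b2 b3 b4 c4 c3 c2 c1 b1 a1 a2 a3 | b2 a2 a1 b1 c1 c2 c3 c4 b4 b3 a3 | b2 a2 a1 b1 c1 c2 c3 c4 b4 a4 a3 | b2 a2 a1 b1 c1 c2 c3 b3 b4 a4 a3.
That gives 4 routes.

4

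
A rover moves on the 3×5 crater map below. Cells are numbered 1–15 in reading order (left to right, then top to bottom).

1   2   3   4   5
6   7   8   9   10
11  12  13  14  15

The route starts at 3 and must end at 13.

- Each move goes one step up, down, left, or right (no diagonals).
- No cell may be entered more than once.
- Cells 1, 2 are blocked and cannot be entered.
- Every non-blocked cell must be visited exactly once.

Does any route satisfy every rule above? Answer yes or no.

yes

One route that works: 3 → 4 → 5 → 10 → 15 → 14 → 9 → 8 → 7 → 6 → 11 → 12 → 13.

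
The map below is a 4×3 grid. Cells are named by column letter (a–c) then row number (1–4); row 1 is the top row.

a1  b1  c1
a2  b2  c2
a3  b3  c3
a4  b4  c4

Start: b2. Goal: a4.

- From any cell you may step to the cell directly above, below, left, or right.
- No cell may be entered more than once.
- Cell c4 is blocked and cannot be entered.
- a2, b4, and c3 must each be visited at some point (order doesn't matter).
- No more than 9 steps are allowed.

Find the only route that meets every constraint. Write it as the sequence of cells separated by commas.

The 9-move cap with required stops at a2, b4, c3 leaves no slack for detours.
Route from b2: left to a2, up to a1, 2× right (reaching c1), 2× down (reaching c3), left to b3, down to b4, left to a4 — 9 moves in all.
Check: all required cells visited; 9 ≤ 9 moves.

b2, a2, a1, b1, c1, c2, c3, b3, b4, a4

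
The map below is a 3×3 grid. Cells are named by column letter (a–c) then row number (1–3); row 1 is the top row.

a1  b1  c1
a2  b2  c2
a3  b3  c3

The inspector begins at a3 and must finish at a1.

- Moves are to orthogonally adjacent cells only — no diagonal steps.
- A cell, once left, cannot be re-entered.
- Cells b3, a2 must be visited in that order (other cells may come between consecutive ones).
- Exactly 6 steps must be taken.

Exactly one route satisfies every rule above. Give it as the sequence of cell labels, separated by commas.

The waypoints must appear in the order b3, a2, with no cell reused.
Route from a3: 2× right (reaching c3), up to c2, 2× left (reaching a2), up to a1 — 6 moves in all.
Check: order respected (b3 at step 1, a2 at step 5); 6 moves as required.

a3, b3, c3, c2, b2, a2, a1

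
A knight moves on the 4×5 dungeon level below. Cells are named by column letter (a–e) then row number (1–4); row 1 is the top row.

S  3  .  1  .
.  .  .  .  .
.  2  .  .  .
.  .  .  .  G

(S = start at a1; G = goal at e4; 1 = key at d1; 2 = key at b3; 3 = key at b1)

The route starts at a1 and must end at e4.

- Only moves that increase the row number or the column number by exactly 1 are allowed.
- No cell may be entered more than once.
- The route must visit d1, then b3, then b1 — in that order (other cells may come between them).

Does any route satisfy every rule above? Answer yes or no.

b3 lies to the left of d1, so going from d1 to b3 would need a leftward move — but moves only go right/down, so d1 cannot be visited before b3.

no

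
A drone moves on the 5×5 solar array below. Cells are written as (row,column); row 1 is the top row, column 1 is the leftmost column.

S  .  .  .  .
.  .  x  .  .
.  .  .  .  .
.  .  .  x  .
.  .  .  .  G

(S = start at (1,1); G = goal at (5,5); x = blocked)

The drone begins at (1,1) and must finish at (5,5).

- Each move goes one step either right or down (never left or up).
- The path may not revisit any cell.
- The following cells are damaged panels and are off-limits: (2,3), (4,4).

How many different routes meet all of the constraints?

18

A right/down-only route from (1,1) to (5,5) makes exactly 4 down-moves and 4 right-moves in some order.
With no other constraints that would be C(8,4) = 70 routes.
Subtract routes through each blocked cell (inclusion–exclusion for overlaps): − through (2,3): 30 − through (4,4): 40 + through (2,3)&(4,4): 18 → 18.
That gives 18 routes.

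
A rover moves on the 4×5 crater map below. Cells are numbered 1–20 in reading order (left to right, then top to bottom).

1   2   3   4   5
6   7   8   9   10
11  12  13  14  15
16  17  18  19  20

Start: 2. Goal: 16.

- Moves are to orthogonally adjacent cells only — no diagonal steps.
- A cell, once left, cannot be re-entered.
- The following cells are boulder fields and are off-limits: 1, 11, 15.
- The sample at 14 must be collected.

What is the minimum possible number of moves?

8

Any route passes through 14 somewhere between 2 and 16. Summing Manhattan distances along the two legs (2 → 14 → 16) gives a lower bound of 4 + 4 = 8 moves.
A route of 8 moves achieves this: 2 → 7 → 12 → 13 → 14 → 19 → 18 → 17 → 16.
Since 8 matches the lower bound, it is optimal.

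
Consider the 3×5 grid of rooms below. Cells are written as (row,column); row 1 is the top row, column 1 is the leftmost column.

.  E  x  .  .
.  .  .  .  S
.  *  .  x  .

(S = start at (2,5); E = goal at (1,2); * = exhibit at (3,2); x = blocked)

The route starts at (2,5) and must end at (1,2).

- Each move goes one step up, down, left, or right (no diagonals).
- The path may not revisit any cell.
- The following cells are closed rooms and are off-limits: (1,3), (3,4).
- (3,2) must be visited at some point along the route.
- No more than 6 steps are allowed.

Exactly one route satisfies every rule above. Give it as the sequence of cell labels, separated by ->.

The 6-move cap with required stops at (3,2) leaves no slack for detours.
Route from (2,5): left 2 to (2,3), down 1 to (3,3), left 1 to (3,2), up 2 to (1,2) — 6 moves in all.
Check: all required cells visited; 6 ≤ 6 moves.

(2,5) -> (2,4) -> (2,3) -> (3,3) -> (3,2) -> (2,2) -> (1,2)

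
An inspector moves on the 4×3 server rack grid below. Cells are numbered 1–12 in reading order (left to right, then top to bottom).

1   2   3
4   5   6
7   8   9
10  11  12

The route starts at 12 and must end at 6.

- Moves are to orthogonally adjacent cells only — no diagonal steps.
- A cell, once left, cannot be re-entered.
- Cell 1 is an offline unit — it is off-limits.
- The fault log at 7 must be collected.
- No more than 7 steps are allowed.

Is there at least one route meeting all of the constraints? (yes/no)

One route that works: 12 → 9 → 8 → 7 → 4 → 5 → 6.

yes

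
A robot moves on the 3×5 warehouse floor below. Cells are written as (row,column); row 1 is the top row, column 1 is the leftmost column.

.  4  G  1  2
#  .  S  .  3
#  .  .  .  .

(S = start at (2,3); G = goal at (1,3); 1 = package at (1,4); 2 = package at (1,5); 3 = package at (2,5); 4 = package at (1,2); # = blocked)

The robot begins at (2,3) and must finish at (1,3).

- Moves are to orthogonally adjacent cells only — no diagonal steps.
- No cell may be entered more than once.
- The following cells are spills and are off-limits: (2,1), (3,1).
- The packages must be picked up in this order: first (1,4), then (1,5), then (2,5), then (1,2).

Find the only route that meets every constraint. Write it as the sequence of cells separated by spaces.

The waypoints must appear in the order (1,4), (1,5), (2,5), (1,2), with no cell reused.
Route from (2,3): right 1 to (2,4), up 1 to (1,4), right 1 to (1,5), down 2 to (3,5), left 3 to (3,2), up 2 to (1,2), right 1 to (1,3) — 11 moves in all.
Check: order respected (1 at step 2, 2 at step 3, 3 at step 4, 4 at step 10).

(2,3) (2,4) (1,4) (1,5) (2,5) (3,5) (3,4) (3,3) (3,2) (2,2) (1,2) (1,3)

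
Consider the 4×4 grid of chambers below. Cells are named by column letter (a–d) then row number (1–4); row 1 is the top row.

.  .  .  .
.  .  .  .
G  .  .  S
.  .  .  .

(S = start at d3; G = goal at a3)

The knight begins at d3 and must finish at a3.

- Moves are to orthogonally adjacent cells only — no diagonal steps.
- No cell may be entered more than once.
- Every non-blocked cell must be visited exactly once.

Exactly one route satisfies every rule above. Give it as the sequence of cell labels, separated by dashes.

Need to visit all 16 open cells exactly once, starting at d3 and ending at a3.
Route from d3: down 1 to d4, left 1 to c4, up 2 to c2, right 1 to d2, up 1 to d1, left 3 to a1, down 1 to a2, right 1 to b2, down 2 to b4, left 1 to a4, up 1 to a3 — 15 moves in all.
Check: all 16 open cells covered.

d3 - d4 - c4 - c3 - c2 - d2 - d1 - c1 - b1 - a1 - a2 - b2 - b3 - b4 - a4 - a3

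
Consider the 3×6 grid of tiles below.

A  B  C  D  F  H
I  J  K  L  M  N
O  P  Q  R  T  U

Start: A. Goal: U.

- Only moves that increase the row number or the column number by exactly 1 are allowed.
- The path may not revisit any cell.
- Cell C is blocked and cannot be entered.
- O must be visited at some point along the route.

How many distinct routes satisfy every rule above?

A right/down-only route from A to U makes exactly 2 down-moves and 5 right-moves in some order.
With no other constraints that would be C(7,2) = 21 routes.
Split at O and multiply the segment counts (each segment already excludes blocked cells): A→O: 1; O→U: 1; product = 1.
That gives 1 route.

1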